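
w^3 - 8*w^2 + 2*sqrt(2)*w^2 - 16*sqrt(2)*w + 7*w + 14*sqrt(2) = (w - 7)*(w - 1)*(w + 2*sqrt(2))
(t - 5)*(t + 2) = t^2 - 3*t - 10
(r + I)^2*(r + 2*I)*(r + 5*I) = r^4 + 9*I*r^3 - 25*r^2 - 27*I*r + 10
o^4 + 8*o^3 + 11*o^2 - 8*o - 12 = (o - 1)*(o + 1)*(o + 2)*(o + 6)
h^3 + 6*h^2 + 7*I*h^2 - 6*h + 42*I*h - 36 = (h + 6)*(h + I)*(h + 6*I)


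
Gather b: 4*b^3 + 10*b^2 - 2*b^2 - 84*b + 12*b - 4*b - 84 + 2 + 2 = 4*b^3 + 8*b^2 - 76*b - 80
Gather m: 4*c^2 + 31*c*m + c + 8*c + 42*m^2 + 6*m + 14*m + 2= 4*c^2 + 9*c + 42*m^2 + m*(31*c + 20) + 2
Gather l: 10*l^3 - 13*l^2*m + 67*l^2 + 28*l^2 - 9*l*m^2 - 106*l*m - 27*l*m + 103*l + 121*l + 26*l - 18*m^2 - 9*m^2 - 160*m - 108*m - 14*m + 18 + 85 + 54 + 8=10*l^3 + l^2*(95 - 13*m) + l*(-9*m^2 - 133*m + 250) - 27*m^2 - 282*m + 165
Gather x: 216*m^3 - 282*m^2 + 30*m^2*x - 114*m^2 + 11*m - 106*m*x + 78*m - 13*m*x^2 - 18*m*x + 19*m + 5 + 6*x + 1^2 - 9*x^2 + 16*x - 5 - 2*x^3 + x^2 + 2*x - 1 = 216*m^3 - 396*m^2 + 108*m - 2*x^3 + x^2*(-13*m - 8) + x*(30*m^2 - 124*m + 24)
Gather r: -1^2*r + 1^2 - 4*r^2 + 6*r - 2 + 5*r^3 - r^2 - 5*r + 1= 5*r^3 - 5*r^2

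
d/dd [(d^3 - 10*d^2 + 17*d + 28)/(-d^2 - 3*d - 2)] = (-d^2 - 4*d + 50)/(d^2 + 4*d + 4)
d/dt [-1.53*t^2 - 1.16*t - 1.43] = -3.06*t - 1.16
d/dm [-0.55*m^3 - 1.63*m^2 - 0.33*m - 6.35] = -1.65*m^2 - 3.26*m - 0.33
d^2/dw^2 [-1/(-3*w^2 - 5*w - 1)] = 2*(-9*w^2 - 15*w + (6*w + 5)^2 - 3)/(3*w^2 + 5*w + 1)^3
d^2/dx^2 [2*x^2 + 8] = 4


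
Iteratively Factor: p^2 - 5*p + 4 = (p - 1)*(p - 4)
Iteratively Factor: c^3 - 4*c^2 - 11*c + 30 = (c - 5)*(c^2 + c - 6) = (c - 5)*(c + 3)*(c - 2)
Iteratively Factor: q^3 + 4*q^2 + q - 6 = (q - 1)*(q^2 + 5*q + 6) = (q - 1)*(q + 3)*(q + 2)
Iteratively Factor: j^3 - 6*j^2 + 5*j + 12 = (j - 3)*(j^2 - 3*j - 4) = (j - 3)*(j + 1)*(j - 4)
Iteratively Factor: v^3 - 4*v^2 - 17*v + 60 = (v - 5)*(v^2 + v - 12) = (v - 5)*(v - 3)*(v + 4)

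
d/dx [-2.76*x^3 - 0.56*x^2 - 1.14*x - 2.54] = -8.28*x^2 - 1.12*x - 1.14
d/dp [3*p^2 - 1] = 6*p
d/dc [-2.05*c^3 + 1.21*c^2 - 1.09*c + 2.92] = -6.15*c^2 + 2.42*c - 1.09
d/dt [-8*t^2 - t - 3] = -16*t - 1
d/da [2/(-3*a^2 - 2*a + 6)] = 4*(3*a + 1)/(3*a^2 + 2*a - 6)^2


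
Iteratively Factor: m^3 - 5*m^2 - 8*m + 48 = (m + 3)*(m^2 - 8*m + 16) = (m - 4)*(m + 3)*(m - 4)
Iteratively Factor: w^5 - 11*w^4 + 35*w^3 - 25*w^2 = (w)*(w^4 - 11*w^3 + 35*w^2 - 25*w) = w^2*(w^3 - 11*w^2 + 35*w - 25) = w^2*(w - 5)*(w^2 - 6*w + 5) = w^2*(w - 5)*(w - 1)*(w - 5)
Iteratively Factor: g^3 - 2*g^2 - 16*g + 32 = (g + 4)*(g^2 - 6*g + 8) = (g - 4)*(g + 4)*(g - 2)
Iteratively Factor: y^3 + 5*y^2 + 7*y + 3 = (y + 1)*(y^2 + 4*y + 3) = (y + 1)*(y + 3)*(y + 1)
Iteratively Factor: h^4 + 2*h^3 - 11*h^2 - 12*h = (h - 3)*(h^3 + 5*h^2 + 4*h) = h*(h - 3)*(h^2 + 5*h + 4) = h*(h - 3)*(h + 4)*(h + 1)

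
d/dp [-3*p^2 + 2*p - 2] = 2 - 6*p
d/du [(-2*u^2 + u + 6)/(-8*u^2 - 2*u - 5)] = (12*u^2 + 116*u + 7)/(64*u^4 + 32*u^3 + 84*u^2 + 20*u + 25)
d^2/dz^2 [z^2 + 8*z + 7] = 2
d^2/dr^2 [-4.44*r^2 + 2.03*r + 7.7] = -8.88000000000000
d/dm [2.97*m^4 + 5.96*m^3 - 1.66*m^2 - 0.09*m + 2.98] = 11.88*m^3 + 17.88*m^2 - 3.32*m - 0.09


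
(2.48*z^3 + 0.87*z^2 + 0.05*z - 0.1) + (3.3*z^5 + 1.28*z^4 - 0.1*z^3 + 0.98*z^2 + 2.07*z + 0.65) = 3.3*z^5 + 1.28*z^4 + 2.38*z^3 + 1.85*z^2 + 2.12*z + 0.55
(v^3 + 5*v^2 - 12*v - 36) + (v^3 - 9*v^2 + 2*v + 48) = 2*v^3 - 4*v^2 - 10*v + 12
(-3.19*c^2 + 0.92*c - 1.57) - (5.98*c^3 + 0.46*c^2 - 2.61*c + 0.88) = -5.98*c^3 - 3.65*c^2 + 3.53*c - 2.45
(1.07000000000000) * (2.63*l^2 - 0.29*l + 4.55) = 2.8141*l^2 - 0.3103*l + 4.8685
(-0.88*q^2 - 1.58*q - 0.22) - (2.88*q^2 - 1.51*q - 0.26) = -3.76*q^2 - 0.0700000000000001*q + 0.04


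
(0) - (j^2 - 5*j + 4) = -j^2 + 5*j - 4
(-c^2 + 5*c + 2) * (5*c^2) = -5*c^4 + 25*c^3 + 10*c^2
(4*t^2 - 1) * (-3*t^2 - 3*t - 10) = -12*t^4 - 12*t^3 - 37*t^2 + 3*t + 10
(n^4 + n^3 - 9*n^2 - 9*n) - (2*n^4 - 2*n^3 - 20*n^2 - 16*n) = -n^4 + 3*n^3 + 11*n^2 + 7*n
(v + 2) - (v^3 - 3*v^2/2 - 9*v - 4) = -v^3 + 3*v^2/2 + 10*v + 6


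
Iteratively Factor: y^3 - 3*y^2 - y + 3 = (y + 1)*(y^2 - 4*y + 3) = (y - 3)*(y + 1)*(y - 1)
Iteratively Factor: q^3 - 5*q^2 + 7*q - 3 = (q - 1)*(q^2 - 4*q + 3) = (q - 3)*(q - 1)*(q - 1)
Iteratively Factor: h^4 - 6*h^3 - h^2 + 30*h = (h + 2)*(h^3 - 8*h^2 + 15*h) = h*(h + 2)*(h^2 - 8*h + 15) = h*(h - 3)*(h + 2)*(h - 5)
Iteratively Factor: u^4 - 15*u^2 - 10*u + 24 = (u + 2)*(u^3 - 2*u^2 - 11*u + 12) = (u - 1)*(u + 2)*(u^2 - u - 12) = (u - 4)*(u - 1)*(u + 2)*(u + 3)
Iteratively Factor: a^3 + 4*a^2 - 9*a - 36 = (a + 3)*(a^2 + a - 12) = (a - 3)*(a + 3)*(a + 4)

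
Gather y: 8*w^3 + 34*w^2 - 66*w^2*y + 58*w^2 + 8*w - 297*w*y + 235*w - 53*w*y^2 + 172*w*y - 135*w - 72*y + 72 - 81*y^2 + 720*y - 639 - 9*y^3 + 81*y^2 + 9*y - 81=8*w^3 + 92*w^2 - 53*w*y^2 + 108*w - 9*y^3 + y*(-66*w^2 - 125*w + 657) - 648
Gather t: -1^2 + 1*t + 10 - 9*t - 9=-8*t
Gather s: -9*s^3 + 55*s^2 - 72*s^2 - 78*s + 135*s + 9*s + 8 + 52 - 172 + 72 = -9*s^3 - 17*s^2 + 66*s - 40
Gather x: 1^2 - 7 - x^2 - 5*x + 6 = -x^2 - 5*x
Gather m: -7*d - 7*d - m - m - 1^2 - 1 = -14*d - 2*m - 2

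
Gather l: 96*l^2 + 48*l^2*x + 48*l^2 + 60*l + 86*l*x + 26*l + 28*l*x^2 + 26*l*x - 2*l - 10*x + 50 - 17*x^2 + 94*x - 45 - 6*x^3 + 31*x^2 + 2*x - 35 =l^2*(48*x + 144) + l*(28*x^2 + 112*x + 84) - 6*x^3 + 14*x^2 + 86*x - 30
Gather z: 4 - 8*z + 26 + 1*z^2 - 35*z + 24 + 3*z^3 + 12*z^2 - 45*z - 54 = 3*z^3 + 13*z^2 - 88*z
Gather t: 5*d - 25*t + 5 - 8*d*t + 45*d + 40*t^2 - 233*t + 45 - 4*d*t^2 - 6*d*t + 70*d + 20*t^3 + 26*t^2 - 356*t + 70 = 120*d + 20*t^3 + t^2*(66 - 4*d) + t*(-14*d - 614) + 120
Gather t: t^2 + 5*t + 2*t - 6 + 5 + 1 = t^2 + 7*t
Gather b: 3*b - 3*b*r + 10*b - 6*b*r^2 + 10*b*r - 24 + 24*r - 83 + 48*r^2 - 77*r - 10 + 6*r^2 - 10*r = b*(-6*r^2 + 7*r + 13) + 54*r^2 - 63*r - 117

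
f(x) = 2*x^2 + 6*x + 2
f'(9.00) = 42.00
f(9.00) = 218.00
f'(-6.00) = -18.00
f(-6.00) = 38.00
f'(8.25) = 39.00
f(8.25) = 187.62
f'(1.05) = 10.20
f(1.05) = 10.50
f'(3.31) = 19.24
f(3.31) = 43.77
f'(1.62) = 12.48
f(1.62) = 16.97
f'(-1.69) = -0.76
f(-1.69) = -2.43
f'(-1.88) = -1.52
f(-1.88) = -2.21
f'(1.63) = 12.52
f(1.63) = 17.09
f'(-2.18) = -2.72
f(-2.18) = -1.58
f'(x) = 4*x + 6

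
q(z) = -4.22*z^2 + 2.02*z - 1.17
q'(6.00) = -48.62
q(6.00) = -140.97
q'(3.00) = -23.30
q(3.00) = -33.09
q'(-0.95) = 10.04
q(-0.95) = -6.90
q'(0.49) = -2.12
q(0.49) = -1.19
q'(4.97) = -39.93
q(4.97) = -95.37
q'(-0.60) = 7.08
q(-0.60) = -3.90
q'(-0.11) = 2.95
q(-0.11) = -1.44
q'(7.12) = -58.07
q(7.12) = -200.72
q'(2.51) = -19.16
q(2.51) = -22.69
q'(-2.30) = 21.43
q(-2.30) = -28.14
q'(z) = 2.02 - 8.44*z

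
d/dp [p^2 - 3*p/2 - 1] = 2*p - 3/2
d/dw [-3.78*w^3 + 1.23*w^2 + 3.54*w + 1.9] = -11.34*w^2 + 2.46*w + 3.54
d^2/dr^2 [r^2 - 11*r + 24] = 2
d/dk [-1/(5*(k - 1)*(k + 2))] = (2*k + 1)/(5*(k - 1)^2*(k + 2)^2)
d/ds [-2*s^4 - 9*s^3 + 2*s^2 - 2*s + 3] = -8*s^3 - 27*s^2 + 4*s - 2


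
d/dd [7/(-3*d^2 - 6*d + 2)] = 42*(d + 1)/(3*d^2 + 6*d - 2)^2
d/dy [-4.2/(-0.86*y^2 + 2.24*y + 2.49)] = (9.408 - 7.224*y)/(-0.86*y^2 + 2.24*y + 2.49)^2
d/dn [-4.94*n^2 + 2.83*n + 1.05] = 2.83 - 9.88*n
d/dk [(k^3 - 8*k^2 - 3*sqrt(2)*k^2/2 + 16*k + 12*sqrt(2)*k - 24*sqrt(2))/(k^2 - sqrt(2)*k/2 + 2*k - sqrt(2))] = (2*k^4 - 2*sqrt(2)*k^3 + 8*k^3 - 61*k^2 - 28*sqrt(2)*k^2 + 12*k + 128*sqrt(2)*k - 96 + 64*sqrt(2))/(2*k^4 - 2*sqrt(2)*k^3 + 8*k^3 - 8*sqrt(2)*k^2 + 9*k^2 - 8*sqrt(2)*k + 4*k + 4)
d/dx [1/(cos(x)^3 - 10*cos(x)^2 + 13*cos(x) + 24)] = (3*cos(x)^2 - 20*cos(x) + 13)*sin(x)/(cos(x)^3 - 10*cos(x)^2 + 13*cos(x) + 24)^2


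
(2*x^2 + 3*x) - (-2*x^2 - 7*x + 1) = 4*x^2 + 10*x - 1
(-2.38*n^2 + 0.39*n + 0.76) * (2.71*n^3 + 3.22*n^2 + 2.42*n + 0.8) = -6.4498*n^5 - 6.6067*n^4 - 2.4442*n^3 + 1.487*n^2 + 2.1512*n + 0.608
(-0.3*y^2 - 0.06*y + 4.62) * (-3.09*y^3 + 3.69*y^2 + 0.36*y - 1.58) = 0.927*y^5 - 0.9216*y^4 - 14.6052*y^3 + 17.5002*y^2 + 1.758*y - 7.2996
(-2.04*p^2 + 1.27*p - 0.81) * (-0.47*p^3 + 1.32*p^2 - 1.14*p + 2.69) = 0.9588*p^5 - 3.2897*p^4 + 4.3827*p^3 - 8.0046*p^2 + 4.3397*p - 2.1789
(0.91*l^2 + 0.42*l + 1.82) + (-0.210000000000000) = 0.91*l^2 + 0.42*l + 1.61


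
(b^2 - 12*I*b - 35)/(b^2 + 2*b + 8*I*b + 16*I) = (b^2 - 12*I*b - 35)/(b^2 + b*(2 + 8*I) + 16*I)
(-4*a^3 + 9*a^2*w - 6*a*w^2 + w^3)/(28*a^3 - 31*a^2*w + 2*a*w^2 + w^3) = (-a + w)/(7*a + w)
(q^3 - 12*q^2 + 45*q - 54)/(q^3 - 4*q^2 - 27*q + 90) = (q - 3)/(q + 5)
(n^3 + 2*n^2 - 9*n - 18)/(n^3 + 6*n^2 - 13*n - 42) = (n + 3)/(n + 7)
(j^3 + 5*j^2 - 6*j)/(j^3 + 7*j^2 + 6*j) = (j - 1)/(j + 1)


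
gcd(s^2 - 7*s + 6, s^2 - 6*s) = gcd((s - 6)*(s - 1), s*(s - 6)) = s - 6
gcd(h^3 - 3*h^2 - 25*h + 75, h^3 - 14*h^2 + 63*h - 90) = h^2 - 8*h + 15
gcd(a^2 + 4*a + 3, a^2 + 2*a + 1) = a + 1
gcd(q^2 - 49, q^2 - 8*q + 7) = q - 7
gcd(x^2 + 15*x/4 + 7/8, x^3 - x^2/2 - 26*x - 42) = x + 7/2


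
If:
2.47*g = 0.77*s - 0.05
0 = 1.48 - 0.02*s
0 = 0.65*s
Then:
No Solution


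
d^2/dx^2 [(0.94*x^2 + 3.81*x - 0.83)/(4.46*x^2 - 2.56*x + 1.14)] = (173.03908*x^3 - 127.736184*x^2 - 59.369736*x + 22.242584)/(88.716536*x^6 - 152.767488*x^5 + 155.71644*x^4 - 94.8736*x^3 + 39.80196*x^2 - 9.980928*x + 1.481544)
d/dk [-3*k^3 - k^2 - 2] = k*(-9*k - 2)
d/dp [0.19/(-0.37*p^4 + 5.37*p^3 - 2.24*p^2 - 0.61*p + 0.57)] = (0.2812*p^3 - 3.0609*p^2 + 0.8512*p + 0.1159)/(0.37*p^4 - 5.37*p^3 + 2.24*p^2 + 0.61*p - 0.57)^2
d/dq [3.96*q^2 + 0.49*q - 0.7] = 7.92*q + 0.49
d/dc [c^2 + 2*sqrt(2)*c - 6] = 2*c + 2*sqrt(2)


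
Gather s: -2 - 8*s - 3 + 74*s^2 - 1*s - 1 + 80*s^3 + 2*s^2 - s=80*s^3 + 76*s^2 - 10*s - 6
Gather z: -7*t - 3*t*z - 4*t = -3*t*z - 11*t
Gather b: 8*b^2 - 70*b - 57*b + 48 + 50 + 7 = 8*b^2 - 127*b + 105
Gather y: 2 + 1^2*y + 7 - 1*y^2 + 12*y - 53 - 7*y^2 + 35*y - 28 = -8*y^2 + 48*y - 72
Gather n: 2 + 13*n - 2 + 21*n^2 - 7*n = 21*n^2 + 6*n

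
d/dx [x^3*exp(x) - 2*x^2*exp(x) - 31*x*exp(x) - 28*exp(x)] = (x^3 + x^2 - 35*x - 59)*exp(x)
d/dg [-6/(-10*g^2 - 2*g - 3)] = 12*(-10*g - 1)/(10*g^2 + 2*g + 3)^2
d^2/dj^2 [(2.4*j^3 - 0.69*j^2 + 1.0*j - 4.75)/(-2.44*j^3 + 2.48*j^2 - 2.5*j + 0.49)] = (-5.6843418860808e-14*j^7 - 20.8297919999999*j^6 + 52.1184*j^5 + 315.97512*j^4 - 464.053544*j^3 + 347.398272*j^2 - 138.79164*j + 45.711938)/(14.526784*j^9 - 44.294784*j^8 + 89.672928*j^7 - 114.772784*j^6 + 109.668528*j^5 - 73.475088*j^4 + 35.610532*j^3 - 10.973844*j^2 + 1.80075*j - 0.117649)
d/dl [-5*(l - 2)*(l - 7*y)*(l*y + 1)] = -5*y*(l - 2)*(l - 7*y) - 5*(l - 2)*(l*y + 1) - 5*(l - 7*y)*(l*y + 1)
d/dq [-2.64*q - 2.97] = -2.64000000000000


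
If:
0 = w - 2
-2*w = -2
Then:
No Solution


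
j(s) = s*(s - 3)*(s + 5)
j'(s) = s*(s - 3) + s*(s + 5) + (s - 3)*(s + 5)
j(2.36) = -11.12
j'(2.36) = 11.15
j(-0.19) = 2.92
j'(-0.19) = -15.65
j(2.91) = -2.07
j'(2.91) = 22.04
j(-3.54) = 33.80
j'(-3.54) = 8.43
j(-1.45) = 22.91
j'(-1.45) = -14.49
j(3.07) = 1.73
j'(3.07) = 25.55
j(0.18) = -2.63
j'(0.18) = -14.18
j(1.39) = -14.30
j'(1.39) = -3.64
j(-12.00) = -1260.00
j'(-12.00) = 369.00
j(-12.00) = -1260.00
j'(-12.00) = 369.00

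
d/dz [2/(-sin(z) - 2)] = 2*cos(z)/(sin(z) + 2)^2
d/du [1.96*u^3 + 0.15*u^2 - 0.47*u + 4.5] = 5.88*u^2 + 0.3*u - 0.47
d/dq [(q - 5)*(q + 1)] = 2*q - 4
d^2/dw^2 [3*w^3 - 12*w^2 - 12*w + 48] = 18*w - 24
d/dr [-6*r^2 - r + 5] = -12*r - 1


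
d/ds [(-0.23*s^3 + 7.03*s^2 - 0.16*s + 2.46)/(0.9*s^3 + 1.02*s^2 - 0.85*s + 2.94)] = (-6.5616*s^4 + 0.679000000000002*s^3 - 14.4829*s^2 + 36.318*s + 1.6206)/(0.81*s^6 + 1.836*s^5 - 0.4896*s^4 + 3.558*s^3 + 6.7201*s^2 - 4.998*s + 8.6436)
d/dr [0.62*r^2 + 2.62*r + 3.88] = 1.24*r + 2.62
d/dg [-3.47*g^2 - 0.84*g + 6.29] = -6.94*g - 0.84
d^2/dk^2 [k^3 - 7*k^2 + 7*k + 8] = 6*k - 14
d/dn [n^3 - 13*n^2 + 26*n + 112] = 3*n^2 - 26*n + 26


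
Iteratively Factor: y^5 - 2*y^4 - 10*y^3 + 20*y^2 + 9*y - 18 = (y - 3)*(y^4 + y^3 - 7*y^2 - y + 6) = (y - 3)*(y - 1)*(y^3 + 2*y^2 - 5*y - 6) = (y - 3)*(y - 2)*(y - 1)*(y^2 + 4*y + 3) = (y - 3)*(y - 2)*(y - 1)*(y + 1)*(y + 3)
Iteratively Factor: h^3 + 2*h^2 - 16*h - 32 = (h - 4)*(h^2 + 6*h + 8) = (h - 4)*(h + 4)*(h + 2)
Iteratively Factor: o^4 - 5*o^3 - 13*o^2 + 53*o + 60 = (o - 5)*(o^3 - 13*o - 12) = (o - 5)*(o + 3)*(o^2 - 3*o - 4) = (o - 5)*(o - 4)*(o + 3)*(o + 1)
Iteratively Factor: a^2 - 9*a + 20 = (a - 4)*(a - 5)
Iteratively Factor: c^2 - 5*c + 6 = (c - 3)*(c - 2)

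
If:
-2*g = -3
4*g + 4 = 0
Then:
No Solution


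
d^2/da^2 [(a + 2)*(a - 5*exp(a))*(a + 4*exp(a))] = -a^2*exp(a) - 80*a*exp(2*a) - 6*a*exp(a) + 6*a - 240*exp(2*a) - 6*exp(a) + 4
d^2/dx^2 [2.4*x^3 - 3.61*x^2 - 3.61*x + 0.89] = 14.4*x - 7.22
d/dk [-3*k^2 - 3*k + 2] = -6*k - 3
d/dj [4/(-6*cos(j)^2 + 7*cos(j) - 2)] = 4*(7 - 12*cos(j))*sin(j)/(6*cos(j)^2 - 7*cos(j) + 2)^2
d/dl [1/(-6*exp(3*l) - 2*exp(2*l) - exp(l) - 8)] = (18*exp(2*l) + 4*exp(l) + 1)*exp(l)/(6*exp(3*l) + 2*exp(2*l) + exp(l) + 8)^2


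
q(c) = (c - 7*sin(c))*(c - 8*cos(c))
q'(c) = (1 - 7*cos(c))*(c - 8*cos(c)) + (c - 7*sin(c))*(8*sin(c) + 1) = (c - 7*sin(c))*(8*sin(c) + 1) - (c - 8*cos(c))*(7*cos(c) - 1)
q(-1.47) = -12.50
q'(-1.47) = -38.91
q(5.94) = -13.22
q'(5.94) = -5.12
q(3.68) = 76.68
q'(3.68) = 51.39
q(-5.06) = 90.63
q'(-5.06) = -88.42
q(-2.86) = -4.41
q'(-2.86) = 38.39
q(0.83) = 19.81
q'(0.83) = -12.91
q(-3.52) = -23.90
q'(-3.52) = 5.22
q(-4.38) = 19.46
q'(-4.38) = -99.97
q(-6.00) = 108.85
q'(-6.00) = 52.53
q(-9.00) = 10.46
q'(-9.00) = 1.42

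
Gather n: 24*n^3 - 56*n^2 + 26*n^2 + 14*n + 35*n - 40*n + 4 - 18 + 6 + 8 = 24*n^3 - 30*n^2 + 9*n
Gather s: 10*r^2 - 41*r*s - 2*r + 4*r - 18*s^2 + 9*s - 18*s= 10*r^2 + 2*r - 18*s^2 + s*(-41*r - 9)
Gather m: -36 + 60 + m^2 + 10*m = m^2 + 10*m + 24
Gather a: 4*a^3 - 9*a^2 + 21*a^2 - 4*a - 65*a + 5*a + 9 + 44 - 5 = 4*a^3 + 12*a^2 - 64*a + 48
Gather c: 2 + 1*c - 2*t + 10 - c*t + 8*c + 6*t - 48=c*(9 - t) + 4*t - 36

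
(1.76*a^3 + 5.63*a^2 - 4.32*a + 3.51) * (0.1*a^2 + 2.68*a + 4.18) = 0.176*a^5 + 5.2798*a^4 + 22.0132*a^3 + 12.3068*a^2 - 8.6508*a + 14.6718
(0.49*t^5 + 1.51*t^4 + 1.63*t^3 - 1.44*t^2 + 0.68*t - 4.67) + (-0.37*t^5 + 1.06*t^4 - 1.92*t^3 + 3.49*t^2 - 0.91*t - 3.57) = 0.12*t^5 + 2.57*t^4 - 0.29*t^3 + 2.05*t^2 - 0.23*t - 8.24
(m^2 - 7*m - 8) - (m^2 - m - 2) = -6*m - 6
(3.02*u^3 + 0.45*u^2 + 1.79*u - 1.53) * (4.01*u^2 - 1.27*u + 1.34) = 12.1102*u^5 - 2.0309*u^4 + 10.6532*u^3 - 7.8056*u^2 + 4.3417*u - 2.0502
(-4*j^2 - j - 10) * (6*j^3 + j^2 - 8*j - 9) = -24*j^5 - 10*j^4 - 29*j^3 + 34*j^2 + 89*j + 90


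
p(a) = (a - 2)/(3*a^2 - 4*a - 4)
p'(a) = (4 - 6*a)*(a - 2)/(3*a^2 - 4*a - 4)^2 + 1/(3*a^2 - 4*a - 4)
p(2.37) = 0.11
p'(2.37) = -0.04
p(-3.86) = -0.10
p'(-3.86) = -0.03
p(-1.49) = -0.40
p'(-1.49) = -0.49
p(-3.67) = -0.11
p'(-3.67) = -0.04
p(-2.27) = -0.21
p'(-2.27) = -0.13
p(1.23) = 0.18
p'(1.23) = -0.09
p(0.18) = 0.39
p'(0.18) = -0.47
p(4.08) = 0.07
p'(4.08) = -0.01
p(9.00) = 0.03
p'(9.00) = 0.00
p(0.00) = 0.50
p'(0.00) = -0.75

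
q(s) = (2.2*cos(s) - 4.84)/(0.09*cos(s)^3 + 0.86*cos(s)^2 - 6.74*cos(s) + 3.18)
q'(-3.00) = -0.04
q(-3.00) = -0.66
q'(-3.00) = -0.04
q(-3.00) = -0.66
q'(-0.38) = -1.35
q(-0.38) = 1.23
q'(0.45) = 1.82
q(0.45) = 1.34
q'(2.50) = 0.24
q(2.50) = -0.73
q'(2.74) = 0.13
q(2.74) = -0.68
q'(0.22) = 0.65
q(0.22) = 1.08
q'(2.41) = 0.29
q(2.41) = -0.75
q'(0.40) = 1.47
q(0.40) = 1.26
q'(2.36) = 0.32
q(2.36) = -0.77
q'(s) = (2.2*cos(s) - 4.84)*(0.27*sin(s)*cos(s)^2 + 1.72*sin(s)*cos(s) - 6.74*sin(s))/(0.09*cos(s)^3 + 0.86*cos(s)^2 - 6.74*cos(s) + 3.18)^2 - 2.2*sin(s)/(0.09*cos(s)^3 + 0.86*cos(s)^2 - 6.74*cos(s) + 3.18)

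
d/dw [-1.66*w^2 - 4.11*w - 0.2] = -3.32*w - 4.11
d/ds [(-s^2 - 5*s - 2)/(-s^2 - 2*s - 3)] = (-3*s^2 + 2*s + 11)/(s^4 + 4*s^3 + 10*s^2 + 12*s + 9)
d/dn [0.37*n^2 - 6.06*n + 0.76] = 0.74*n - 6.06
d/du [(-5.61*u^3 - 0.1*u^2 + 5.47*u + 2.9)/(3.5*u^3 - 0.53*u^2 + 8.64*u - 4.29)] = (-7.105427357601e-15*u^5 + 3.3233*u^4 - 135.2308*u^3 + 43.7858*u^2 + 3.932*u - 48.5223)/(12.25*u^6 - 3.71*u^5 + 60.7609*u^4 - 39.1884*u^3 + 79.197*u^2 - 74.1312*u + 18.4041)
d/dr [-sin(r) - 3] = -cos(r)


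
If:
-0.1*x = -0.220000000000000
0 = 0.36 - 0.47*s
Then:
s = 0.77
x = 2.20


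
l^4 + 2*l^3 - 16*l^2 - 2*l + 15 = (l - 3)*(l - 1)*(l + 1)*(l + 5)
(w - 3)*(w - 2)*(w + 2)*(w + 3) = w^4 - 13*w^2 + 36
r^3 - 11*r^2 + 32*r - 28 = (r - 7)*(r - 2)^2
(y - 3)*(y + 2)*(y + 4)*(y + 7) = y^4 + 10*y^3 + 11*y^2 - 94*y - 168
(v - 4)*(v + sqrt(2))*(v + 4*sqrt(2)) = v^3 - 4*v^2 + 5*sqrt(2)*v^2 - 20*sqrt(2)*v + 8*v - 32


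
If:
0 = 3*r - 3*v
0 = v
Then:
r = 0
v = 0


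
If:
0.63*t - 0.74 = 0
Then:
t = 1.17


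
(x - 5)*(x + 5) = x^2 - 25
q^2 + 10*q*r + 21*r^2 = (q + 3*r)*(q + 7*r)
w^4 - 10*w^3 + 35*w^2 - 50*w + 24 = (w - 4)*(w - 3)*(w - 2)*(w - 1)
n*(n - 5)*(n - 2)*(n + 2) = n^4 - 5*n^3 - 4*n^2 + 20*n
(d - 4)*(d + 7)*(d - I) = d^3 + 3*d^2 - I*d^2 - 28*d - 3*I*d + 28*I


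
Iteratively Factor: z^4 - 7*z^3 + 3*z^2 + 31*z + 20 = (z + 1)*(z^3 - 8*z^2 + 11*z + 20) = (z - 4)*(z + 1)*(z^2 - 4*z - 5) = (z - 5)*(z - 4)*(z + 1)*(z + 1)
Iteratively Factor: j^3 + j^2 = (j)*(j^2 + j) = j*(j + 1)*(j)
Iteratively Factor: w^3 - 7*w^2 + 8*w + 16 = (w + 1)*(w^2 - 8*w + 16) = (w - 4)*(w + 1)*(w - 4)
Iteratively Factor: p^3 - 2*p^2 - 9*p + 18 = (p + 3)*(p^2 - 5*p + 6) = (p - 2)*(p + 3)*(p - 3)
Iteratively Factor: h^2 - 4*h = (h - 4)*(h)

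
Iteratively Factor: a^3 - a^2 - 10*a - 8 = (a + 1)*(a^2 - 2*a - 8) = (a - 4)*(a + 1)*(a + 2)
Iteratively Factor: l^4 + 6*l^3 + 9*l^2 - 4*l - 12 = (l + 2)*(l^3 + 4*l^2 + l - 6) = (l - 1)*(l + 2)*(l^2 + 5*l + 6) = (l - 1)*(l + 2)^2*(l + 3)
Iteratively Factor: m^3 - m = (m)*(m^2 - 1) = m*(m + 1)*(m - 1)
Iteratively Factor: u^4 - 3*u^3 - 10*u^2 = (u)*(u^3 - 3*u^2 - 10*u) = u^2*(u^2 - 3*u - 10) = u^2*(u - 5)*(u + 2)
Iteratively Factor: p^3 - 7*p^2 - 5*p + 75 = (p + 3)*(p^2 - 10*p + 25) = (p - 5)*(p + 3)*(p - 5)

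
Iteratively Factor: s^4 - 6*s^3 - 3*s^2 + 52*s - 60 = (s - 5)*(s^3 - s^2 - 8*s + 12) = (s - 5)*(s - 2)*(s^2 + s - 6) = (s - 5)*(s - 2)^2*(s + 3)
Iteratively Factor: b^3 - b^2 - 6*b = (b)*(b^2 - b - 6) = b*(b + 2)*(b - 3)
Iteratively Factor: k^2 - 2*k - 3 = (k + 1)*(k - 3)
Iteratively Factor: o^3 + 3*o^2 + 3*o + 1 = (o + 1)*(o^2 + 2*o + 1) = (o + 1)^2*(o + 1)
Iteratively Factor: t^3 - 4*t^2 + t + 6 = (t + 1)*(t^2 - 5*t + 6) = (t - 2)*(t + 1)*(t - 3)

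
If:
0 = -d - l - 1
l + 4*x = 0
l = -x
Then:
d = -1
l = 0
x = 0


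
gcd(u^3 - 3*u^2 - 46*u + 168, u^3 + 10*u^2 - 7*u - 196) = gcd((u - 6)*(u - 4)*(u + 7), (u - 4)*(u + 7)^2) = u^2 + 3*u - 28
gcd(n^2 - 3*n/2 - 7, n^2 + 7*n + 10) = n + 2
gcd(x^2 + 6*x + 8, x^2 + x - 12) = x + 4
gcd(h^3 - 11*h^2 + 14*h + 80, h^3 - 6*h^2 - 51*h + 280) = h^2 - 13*h + 40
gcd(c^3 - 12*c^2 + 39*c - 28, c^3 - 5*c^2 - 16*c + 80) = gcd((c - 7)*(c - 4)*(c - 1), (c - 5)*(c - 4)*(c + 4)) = c - 4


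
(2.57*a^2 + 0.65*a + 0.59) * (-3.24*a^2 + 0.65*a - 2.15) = -8.3268*a^4 - 0.4355*a^3 - 7.0146*a^2 - 1.014*a - 1.2685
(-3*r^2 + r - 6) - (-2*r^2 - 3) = -r^2 + r - 3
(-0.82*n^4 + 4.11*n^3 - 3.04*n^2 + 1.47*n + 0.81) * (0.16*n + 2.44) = -0.1312*n^5 - 1.3432*n^4 + 9.542*n^3 - 7.1824*n^2 + 3.7164*n + 1.9764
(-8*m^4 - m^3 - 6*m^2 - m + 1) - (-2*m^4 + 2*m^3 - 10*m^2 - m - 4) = -6*m^4 - 3*m^3 + 4*m^2 + 5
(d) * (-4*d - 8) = -4*d^2 - 8*d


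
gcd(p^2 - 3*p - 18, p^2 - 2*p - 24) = p - 6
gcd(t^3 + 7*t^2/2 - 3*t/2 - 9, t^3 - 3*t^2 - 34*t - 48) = t^2 + 5*t + 6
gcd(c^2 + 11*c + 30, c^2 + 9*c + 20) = c + 5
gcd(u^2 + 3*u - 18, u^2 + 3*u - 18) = u^2 + 3*u - 18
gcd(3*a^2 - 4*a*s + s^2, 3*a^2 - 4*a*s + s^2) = 3*a^2 - 4*a*s + s^2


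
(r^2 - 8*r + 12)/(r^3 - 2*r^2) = (r - 6)/r^2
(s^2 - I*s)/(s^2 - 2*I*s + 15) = s*(s - I)/(s^2 - 2*I*s + 15)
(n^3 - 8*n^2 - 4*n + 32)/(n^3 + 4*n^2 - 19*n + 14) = (n^2 - 6*n - 16)/(n^2 + 6*n - 7)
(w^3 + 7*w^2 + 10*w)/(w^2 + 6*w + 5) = w*(w + 2)/(w + 1)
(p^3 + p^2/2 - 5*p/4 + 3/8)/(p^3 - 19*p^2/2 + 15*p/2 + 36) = (p^2 - p + 1/4)/(p^2 - 11*p + 24)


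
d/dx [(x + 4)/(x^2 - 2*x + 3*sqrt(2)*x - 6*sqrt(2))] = (x^2 - 2*x + 3*sqrt(2)*x - (x + 4)*(2*x - 2 + 3*sqrt(2)) - 6*sqrt(2))/(x^2 - 2*x + 3*sqrt(2)*x - 6*sqrt(2))^2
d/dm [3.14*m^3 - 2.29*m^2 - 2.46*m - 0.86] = 9.42*m^2 - 4.58*m - 2.46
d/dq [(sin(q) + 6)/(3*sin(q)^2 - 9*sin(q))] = (-cos(q) - 12/tan(q) + 18*cos(q)/sin(q)^2)/(3*(sin(q) - 3)^2)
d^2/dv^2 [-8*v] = 0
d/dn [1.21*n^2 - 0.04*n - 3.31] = 2.42*n - 0.04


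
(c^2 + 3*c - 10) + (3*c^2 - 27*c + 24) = 4*c^2 - 24*c + 14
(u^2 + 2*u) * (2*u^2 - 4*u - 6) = 2*u^4 - 14*u^2 - 12*u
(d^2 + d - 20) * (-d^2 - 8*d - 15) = -d^4 - 9*d^3 - 3*d^2 + 145*d + 300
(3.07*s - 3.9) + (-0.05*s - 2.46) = 3.02*s - 6.36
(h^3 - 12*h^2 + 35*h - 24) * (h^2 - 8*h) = h^5 - 20*h^4 + 131*h^3 - 304*h^2 + 192*h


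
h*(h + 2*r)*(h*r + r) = h^3*r + 2*h^2*r^2 + h^2*r + 2*h*r^2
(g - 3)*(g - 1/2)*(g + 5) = g^3 + 3*g^2/2 - 16*g + 15/2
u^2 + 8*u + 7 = (u + 1)*(u + 7)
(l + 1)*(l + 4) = l^2 + 5*l + 4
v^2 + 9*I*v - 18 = (v + 3*I)*(v + 6*I)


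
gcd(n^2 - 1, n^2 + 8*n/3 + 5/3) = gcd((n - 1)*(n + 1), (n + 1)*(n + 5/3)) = n + 1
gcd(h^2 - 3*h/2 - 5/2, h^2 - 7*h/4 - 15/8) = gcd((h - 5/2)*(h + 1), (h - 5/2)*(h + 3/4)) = h - 5/2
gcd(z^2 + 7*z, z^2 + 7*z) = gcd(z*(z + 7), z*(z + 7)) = z^2 + 7*z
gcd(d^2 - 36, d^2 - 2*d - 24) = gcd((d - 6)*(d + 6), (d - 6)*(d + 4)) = d - 6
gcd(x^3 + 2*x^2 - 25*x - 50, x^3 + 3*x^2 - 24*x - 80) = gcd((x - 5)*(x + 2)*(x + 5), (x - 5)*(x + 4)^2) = x - 5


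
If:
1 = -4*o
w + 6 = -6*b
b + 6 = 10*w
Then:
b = -66/61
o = -1/4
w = 30/61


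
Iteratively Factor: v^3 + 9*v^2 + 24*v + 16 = (v + 1)*(v^2 + 8*v + 16) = (v + 1)*(v + 4)*(v + 4)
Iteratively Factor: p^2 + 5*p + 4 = (p + 4)*(p + 1)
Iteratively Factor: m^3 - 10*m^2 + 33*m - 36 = (m - 3)*(m^2 - 7*m + 12) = (m - 4)*(m - 3)*(m - 3)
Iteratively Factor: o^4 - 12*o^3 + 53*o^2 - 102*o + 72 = (o - 4)*(o^3 - 8*o^2 + 21*o - 18) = (o - 4)*(o - 3)*(o^2 - 5*o + 6) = (o - 4)*(o - 3)^2*(o - 2)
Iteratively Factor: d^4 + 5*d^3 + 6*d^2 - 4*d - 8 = (d - 1)*(d^3 + 6*d^2 + 12*d + 8) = (d - 1)*(d + 2)*(d^2 + 4*d + 4) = (d - 1)*(d + 2)^2*(d + 2)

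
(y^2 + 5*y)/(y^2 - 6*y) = (y + 5)/(y - 6)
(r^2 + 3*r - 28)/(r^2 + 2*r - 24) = (r + 7)/(r + 6)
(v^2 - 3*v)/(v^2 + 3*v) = (v - 3)/(v + 3)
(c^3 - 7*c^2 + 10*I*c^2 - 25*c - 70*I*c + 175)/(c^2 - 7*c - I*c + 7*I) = (c^2 + 10*I*c - 25)/(c - I)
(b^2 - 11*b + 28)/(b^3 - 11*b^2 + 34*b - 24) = (b - 7)/(b^2 - 7*b + 6)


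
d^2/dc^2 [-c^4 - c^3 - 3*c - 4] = 6*c*(-2*c - 1)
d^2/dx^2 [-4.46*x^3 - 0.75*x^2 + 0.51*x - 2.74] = -26.76*x - 1.5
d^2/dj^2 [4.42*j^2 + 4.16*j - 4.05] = 8.84000000000000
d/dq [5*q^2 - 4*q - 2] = 10*q - 4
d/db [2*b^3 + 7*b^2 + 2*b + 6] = 6*b^2 + 14*b + 2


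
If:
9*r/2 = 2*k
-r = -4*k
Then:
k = 0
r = 0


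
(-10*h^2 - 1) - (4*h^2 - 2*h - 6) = -14*h^2 + 2*h + 5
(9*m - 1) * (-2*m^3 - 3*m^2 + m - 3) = -18*m^4 - 25*m^3 + 12*m^2 - 28*m + 3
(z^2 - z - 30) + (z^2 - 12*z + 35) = 2*z^2 - 13*z + 5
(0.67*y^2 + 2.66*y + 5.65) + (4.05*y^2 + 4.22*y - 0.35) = 4.72*y^2 + 6.88*y + 5.3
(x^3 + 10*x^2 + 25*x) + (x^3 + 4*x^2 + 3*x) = 2*x^3 + 14*x^2 + 28*x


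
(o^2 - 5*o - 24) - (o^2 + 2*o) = -7*o - 24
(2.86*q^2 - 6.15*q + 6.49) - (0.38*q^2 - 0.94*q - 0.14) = 2.48*q^2 - 5.21*q + 6.63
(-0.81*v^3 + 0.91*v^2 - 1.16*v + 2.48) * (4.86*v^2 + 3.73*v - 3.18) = -3.9366*v^5 + 1.4013*v^4 + 0.3325*v^3 + 4.8322*v^2 + 12.9392*v - 7.8864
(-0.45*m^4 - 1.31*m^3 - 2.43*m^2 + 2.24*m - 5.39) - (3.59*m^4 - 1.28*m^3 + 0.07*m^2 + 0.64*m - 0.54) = -4.04*m^4 - 0.03*m^3 - 2.5*m^2 + 1.6*m - 4.85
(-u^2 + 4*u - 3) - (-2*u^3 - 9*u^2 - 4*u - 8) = 2*u^3 + 8*u^2 + 8*u + 5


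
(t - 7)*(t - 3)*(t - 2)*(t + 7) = t^4 - 5*t^3 - 43*t^2 + 245*t - 294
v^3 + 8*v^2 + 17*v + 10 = (v + 1)*(v + 2)*(v + 5)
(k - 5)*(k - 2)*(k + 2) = k^3 - 5*k^2 - 4*k + 20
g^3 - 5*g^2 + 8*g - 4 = (g - 2)^2*(g - 1)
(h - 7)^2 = h^2 - 14*h + 49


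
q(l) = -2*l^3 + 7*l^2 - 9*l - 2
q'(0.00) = -9.00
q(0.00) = -2.00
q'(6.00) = -141.00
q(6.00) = -236.00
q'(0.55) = -3.12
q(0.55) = -5.17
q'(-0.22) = -12.37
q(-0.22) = 0.34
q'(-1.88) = -56.53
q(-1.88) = 52.95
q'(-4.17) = -171.71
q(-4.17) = 302.28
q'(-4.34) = -182.77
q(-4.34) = 332.40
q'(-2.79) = -94.76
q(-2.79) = 121.03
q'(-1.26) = -36.17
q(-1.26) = 24.45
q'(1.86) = -3.72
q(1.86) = -7.39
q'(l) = -6*l^2 + 14*l - 9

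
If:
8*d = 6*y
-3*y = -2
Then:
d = 1/2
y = 2/3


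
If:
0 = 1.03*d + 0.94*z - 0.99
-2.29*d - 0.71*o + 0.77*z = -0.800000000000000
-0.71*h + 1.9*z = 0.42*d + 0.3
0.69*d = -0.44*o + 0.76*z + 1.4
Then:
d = -2.87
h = 12.50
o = 14.92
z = 4.19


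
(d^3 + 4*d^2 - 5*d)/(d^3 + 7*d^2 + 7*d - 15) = d/(d + 3)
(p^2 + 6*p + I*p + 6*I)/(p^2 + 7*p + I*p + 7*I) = (p + 6)/(p + 7)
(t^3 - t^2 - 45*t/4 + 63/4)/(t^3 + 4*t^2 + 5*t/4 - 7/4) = (2*t^2 - 9*t + 9)/(2*t^2 + t - 1)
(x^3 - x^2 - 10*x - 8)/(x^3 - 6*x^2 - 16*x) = (x^2 - 3*x - 4)/(x*(x - 8))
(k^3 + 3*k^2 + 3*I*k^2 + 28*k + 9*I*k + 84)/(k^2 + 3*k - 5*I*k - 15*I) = (k^2 + 3*I*k + 28)/(k - 5*I)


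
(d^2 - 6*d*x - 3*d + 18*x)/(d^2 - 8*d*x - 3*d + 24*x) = (-d + 6*x)/(-d + 8*x)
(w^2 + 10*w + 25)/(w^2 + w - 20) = (w + 5)/(w - 4)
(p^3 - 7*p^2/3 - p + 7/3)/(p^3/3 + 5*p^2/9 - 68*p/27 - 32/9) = 9*(3*p^3 - 7*p^2 - 3*p + 7)/(9*p^3 + 15*p^2 - 68*p - 96)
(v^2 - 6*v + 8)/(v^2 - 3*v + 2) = (v - 4)/(v - 1)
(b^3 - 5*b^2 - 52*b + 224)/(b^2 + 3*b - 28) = b - 8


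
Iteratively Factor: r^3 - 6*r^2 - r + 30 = (r - 3)*(r^2 - 3*r - 10) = (r - 5)*(r - 3)*(r + 2)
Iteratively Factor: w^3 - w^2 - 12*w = (w)*(w^2 - w - 12) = w*(w + 3)*(w - 4)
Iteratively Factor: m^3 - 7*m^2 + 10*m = (m - 5)*(m^2 - 2*m) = (m - 5)*(m - 2)*(m)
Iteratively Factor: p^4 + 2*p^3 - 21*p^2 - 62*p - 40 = (p + 4)*(p^3 - 2*p^2 - 13*p - 10) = (p - 5)*(p + 4)*(p^2 + 3*p + 2) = (p - 5)*(p + 1)*(p + 4)*(p + 2)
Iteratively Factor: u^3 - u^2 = (u)*(u^2 - u) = u*(u - 1)*(u)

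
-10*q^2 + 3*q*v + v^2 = (-2*q + v)*(5*q + v)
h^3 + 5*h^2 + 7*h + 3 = (h + 1)^2*(h + 3)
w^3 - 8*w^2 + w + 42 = (w - 7)*(w - 3)*(w + 2)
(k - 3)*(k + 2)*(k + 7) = k^3 + 6*k^2 - 13*k - 42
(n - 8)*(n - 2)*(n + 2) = n^3 - 8*n^2 - 4*n + 32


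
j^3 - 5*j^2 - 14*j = j*(j - 7)*(j + 2)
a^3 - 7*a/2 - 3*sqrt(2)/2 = (a - 3*sqrt(2)/2)*(a + sqrt(2)/2)*(a + sqrt(2))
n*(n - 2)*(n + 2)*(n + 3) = n^4 + 3*n^3 - 4*n^2 - 12*n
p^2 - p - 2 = (p - 2)*(p + 1)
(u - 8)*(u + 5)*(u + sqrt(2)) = u^3 - 3*u^2 + sqrt(2)*u^2 - 40*u - 3*sqrt(2)*u - 40*sqrt(2)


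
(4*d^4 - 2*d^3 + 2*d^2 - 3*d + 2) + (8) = 4*d^4 - 2*d^3 + 2*d^2 - 3*d + 10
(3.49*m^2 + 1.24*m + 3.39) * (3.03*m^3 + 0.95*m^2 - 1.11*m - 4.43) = 10.5747*m^5 + 7.0727*m^4 + 7.5758*m^3 - 13.6166*m^2 - 9.2561*m - 15.0177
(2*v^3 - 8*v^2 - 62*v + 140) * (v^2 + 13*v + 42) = 2*v^5 + 18*v^4 - 82*v^3 - 1002*v^2 - 784*v + 5880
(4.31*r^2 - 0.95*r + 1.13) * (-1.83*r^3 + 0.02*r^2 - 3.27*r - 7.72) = -7.8873*r^5 + 1.8247*r^4 - 16.1806*r^3 - 30.1441*r^2 + 3.6389*r - 8.7236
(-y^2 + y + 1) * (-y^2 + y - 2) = y^4 - 2*y^3 + 2*y^2 - y - 2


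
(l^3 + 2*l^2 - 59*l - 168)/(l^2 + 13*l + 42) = (l^2 - 5*l - 24)/(l + 6)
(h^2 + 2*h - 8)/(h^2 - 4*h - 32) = (h - 2)/(h - 8)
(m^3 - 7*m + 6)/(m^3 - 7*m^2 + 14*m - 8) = (m + 3)/(m - 4)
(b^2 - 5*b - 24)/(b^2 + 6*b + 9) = (b - 8)/(b + 3)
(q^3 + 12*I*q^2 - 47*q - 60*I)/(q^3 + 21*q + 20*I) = (q^2 + 8*I*q - 15)/(q^2 - 4*I*q + 5)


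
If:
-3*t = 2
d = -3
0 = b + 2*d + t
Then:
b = 20/3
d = -3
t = -2/3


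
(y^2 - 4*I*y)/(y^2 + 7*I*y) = (y - 4*I)/(y + 7*I)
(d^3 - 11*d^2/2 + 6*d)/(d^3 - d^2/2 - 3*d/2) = (d - 4)/(d + 1)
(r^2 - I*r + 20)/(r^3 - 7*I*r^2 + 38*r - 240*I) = (r + 4*I)/(r^2 - 2*I*r + 48)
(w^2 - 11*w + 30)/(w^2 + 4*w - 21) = (w^2 - 11*w + 30)/(w^2 + 4*w - 21)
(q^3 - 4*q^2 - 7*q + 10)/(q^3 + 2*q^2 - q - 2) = (q - 5)/(q + 1)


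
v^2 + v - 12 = (v - 3)*(v + 4)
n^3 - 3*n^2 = n^2*(n - 3)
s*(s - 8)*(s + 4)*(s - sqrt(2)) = s^4 - 4*s^3 - sqrt(2)*s^3 - 32*s^2 + 4*sqrt(2)*s^2 + 32*sqrt(2)*s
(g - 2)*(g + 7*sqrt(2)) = g^2 - 2*g + 7*sqrt(2)*g - 14*sqrt(2)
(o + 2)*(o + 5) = o^2 + 7*o + 10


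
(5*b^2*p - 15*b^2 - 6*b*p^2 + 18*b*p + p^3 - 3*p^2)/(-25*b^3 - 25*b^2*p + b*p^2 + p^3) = (-b*p + 3*b + p^2 - 3*p)/(5*b^2 + 6*b*p + p^2)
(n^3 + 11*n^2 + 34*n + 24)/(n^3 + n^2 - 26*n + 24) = (n^2 + 5*n + 4)/(n^2 - 5*n + 4)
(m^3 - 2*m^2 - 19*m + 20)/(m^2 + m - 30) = (m^2 + 3*m - 4)/(m + 6)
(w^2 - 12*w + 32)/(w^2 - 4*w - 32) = (w - 4)/(w + 4)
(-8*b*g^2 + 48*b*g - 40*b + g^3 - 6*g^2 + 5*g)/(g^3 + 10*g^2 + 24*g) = (-8*b*g^2 + 48*b*g - 40*b + g^3 - 6*g^2 + 5*g)/(g*(g^2 + 10*g + 24))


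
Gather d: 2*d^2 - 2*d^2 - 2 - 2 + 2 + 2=0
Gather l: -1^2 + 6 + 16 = 21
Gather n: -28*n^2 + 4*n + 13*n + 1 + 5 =-28*n^2 + 17*n + 6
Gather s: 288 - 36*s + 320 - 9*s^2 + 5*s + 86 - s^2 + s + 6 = -10*s^2 - 30*s + 700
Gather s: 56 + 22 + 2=80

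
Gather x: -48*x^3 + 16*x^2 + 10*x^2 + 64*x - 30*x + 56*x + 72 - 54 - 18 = -48*x^3 + 26*x^2 + 90*x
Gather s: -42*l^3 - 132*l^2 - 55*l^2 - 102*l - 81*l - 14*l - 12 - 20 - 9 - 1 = -42*l^3 - 187*l^2 - 197*l - 42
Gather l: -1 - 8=-9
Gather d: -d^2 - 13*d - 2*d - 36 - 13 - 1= -d^2 - 15*d - 50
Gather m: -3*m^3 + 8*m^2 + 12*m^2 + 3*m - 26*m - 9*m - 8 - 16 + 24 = -3*m^3 + 20*m^2 - 32*m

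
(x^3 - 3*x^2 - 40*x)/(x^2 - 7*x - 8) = x*(x + 5)/(x + 1)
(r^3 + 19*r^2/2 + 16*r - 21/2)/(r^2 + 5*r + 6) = (2*r^2 + 13*r - 7)/(2*(r + 2))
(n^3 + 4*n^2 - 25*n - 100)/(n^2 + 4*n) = n - 25/n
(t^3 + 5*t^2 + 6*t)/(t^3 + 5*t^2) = (t^2 + 5*t + 6)/(t*(t + 5))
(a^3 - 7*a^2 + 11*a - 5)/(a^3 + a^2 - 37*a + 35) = (a - 1)/(a + 7)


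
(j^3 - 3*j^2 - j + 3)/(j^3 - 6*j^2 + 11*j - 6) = (j + 1)/(j - 2)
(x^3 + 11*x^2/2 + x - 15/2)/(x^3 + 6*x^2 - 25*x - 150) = (x^2 + x/2 - 3/2)/(x^2 + x - 30)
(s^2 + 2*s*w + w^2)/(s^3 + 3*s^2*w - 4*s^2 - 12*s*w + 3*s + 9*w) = (s^2 + 2*s*w + w^2)/(s^3 + 3*s^2*w - 4*s^2 - 12*s*w + 3*s + 9*w)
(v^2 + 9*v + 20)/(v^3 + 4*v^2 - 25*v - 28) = (v^2 + 9*v + 20)/(v^3 + 4*v^2 - 25*v - 28)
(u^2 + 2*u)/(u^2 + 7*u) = (u + 2)/(u + 7)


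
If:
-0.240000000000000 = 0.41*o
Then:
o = -0.59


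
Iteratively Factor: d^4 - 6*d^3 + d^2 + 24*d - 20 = (d - 5)*(d^3 - d^2 - 4*d + 4) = (d - 5)*(d - 2)*(d^2 + d - 2) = (d - 5)*(d - 2)*(d + 2)*(d - 1)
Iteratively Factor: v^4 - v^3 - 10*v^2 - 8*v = (v + 2)*(v^3 - 3*v^2 - 4*v) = v*(v + 2)*(v^2 - 3*v - 4) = v*(v + 1)*(v + 2)*(v - 4)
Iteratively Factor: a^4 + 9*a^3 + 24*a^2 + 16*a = (a + 4)*(a^3 + 5*a^2 + 4*a) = a*(a + 4)*(a^2 + 5*a + 4) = a*(a + 4)^2*(a + 1)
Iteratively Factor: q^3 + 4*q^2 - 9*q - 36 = (q - 3)*(q^2 + 7*q + 12) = (q - 3)*(q + 4)*(q + 3)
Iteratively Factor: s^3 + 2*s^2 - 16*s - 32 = (s + 4)*(s^2 - 2*s - 8) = (s - 4)*(s + 4)*(s + 2)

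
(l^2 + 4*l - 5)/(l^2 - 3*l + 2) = (l + 5)/(l - 2)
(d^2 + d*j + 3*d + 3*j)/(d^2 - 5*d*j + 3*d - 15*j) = (d + j)/(d - 5*j)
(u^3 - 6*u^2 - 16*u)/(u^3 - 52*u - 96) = u/(u + 6)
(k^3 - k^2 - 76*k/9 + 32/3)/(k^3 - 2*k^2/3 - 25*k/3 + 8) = (k - 4/3)/(k - 1)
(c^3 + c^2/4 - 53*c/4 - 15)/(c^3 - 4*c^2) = 1 + 17/(4*c) + 15/(4*c^2)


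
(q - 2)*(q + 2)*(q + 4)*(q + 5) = q^4 + 9*q^3 + 16*q^2 - 36*q - 80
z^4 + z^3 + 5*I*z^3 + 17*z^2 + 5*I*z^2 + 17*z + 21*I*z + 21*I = (z - 3*I)*(z + 7*I)*(-I*z + 1)*(I*z + I)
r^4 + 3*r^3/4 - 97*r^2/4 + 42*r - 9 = (r - 3)*(r - 2)*(r - 1/4)*(r + 6)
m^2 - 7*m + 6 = (m - 6)*(m - 1)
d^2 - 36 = (d - 6)*(d + 6)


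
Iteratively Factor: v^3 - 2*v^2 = (v)*(v^2 - 2*v) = v*(v - 2)*(v)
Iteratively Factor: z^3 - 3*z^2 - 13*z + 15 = (z - 1)*(z^2 - 2*z - 15) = (z - 1)*(z + 3)*(z - 5)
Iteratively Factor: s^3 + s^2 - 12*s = (s)*(s^2 + s - 12) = s*(s - 3)*(s + 4)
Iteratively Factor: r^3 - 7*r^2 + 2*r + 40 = (r - 5)*(r^2 - 2*r - 8) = (r - 5)*(r - 4)*(r + 2)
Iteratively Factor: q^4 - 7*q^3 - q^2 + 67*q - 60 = (q - 4)*(q^3 - 3*q^2 - 13*q + 15) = (q - 4)*(q + 3)*(q^2 - 6*q + 5) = (q - 4)*(q - 1)*(q + 3)*(q - 5)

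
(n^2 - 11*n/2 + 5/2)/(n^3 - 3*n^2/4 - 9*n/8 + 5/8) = 4*(n - 5)/(4*n^2 - n - 5)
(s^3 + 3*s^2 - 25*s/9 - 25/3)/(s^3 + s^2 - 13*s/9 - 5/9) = (3*s^2 + 4*s - 15)/(3*s^2 - 2*s - 1)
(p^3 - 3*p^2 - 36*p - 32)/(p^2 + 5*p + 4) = p - 8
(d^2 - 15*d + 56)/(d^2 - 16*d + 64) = (d - 7)/(d - 8)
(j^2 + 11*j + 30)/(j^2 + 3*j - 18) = (j + 5)/(j - 3)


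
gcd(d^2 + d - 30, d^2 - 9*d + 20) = d - 5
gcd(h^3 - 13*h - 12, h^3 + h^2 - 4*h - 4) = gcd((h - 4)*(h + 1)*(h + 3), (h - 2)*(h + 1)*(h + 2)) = h + 1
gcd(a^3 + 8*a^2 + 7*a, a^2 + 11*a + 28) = a + 7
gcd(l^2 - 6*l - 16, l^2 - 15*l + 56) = l - 8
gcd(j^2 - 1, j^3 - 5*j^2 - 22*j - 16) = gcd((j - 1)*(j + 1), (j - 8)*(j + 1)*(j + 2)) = j + 1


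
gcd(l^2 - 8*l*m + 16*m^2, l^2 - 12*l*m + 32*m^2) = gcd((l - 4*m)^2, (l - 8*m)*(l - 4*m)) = l - 4*m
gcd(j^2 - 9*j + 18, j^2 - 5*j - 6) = j - 6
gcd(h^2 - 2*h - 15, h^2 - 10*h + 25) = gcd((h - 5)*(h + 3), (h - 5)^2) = h - 5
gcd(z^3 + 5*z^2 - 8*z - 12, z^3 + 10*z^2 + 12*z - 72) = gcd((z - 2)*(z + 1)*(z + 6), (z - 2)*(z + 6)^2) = z^2 + 4*z - 12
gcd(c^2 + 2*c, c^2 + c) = c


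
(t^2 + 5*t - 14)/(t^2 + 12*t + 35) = (t - 2)/(t + 5)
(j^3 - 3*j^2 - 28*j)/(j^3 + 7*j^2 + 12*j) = (j - 7)/(j + 3)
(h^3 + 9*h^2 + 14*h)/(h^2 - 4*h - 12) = h*(h + 7)/(h - 6)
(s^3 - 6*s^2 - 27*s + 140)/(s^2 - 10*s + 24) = (s^2 - 2*s - 35)/(s - 6)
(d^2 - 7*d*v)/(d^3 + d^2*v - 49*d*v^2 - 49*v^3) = d/(d^2 + 8*d*v + 7*v^2)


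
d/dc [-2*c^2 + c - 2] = 1 - 4*c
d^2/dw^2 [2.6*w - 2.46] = 0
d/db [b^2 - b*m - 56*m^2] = 2*b - m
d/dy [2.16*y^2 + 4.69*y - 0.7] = 4.32*y + 4.69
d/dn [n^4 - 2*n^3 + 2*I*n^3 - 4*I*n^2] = 2*n*(2*n^2 + 3*n*(-1 + I) - 4*I)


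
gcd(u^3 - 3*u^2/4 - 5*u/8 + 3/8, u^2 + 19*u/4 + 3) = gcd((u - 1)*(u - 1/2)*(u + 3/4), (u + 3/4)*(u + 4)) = u + 3/4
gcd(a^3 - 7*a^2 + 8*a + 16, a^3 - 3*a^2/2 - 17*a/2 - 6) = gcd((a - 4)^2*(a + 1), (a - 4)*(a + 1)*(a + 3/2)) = a^2 - 3*a - 4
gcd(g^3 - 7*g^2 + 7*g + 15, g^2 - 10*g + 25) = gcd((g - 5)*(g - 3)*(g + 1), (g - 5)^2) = g - 5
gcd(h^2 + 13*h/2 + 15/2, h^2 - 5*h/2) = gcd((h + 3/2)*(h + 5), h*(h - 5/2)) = 1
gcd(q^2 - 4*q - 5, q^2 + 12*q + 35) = 1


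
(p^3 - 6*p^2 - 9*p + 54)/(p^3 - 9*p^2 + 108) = (p - 3)/(p - 6)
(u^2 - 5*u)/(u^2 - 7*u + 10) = u/(u - 2)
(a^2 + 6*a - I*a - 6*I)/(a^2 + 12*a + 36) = (a - I)/(a + 6)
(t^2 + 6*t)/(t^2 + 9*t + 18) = t/(t + 3)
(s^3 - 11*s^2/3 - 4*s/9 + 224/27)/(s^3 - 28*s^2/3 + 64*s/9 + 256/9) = (s - 7/3)/(s - 8)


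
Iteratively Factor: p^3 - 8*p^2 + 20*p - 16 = (p - 4)*(p^2 - 4*p + 4) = (p - 4)*(p - 2)*(p - 2)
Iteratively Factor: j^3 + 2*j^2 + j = (j + 1)*(j^2 + j) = j*(j + 1)*(j + 1)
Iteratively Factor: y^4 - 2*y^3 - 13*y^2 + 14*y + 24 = (y - 2)*(y^3 - 13*y - 12) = (y - 4)*(y - 2)*(y^2 + 4*y + 3) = (y - 4)*(y - 2)*(y + 3)*(y + 1)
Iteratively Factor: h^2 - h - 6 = (h + 2)*(h - 3)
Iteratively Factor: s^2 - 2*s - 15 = (s - 5)*(s + 3)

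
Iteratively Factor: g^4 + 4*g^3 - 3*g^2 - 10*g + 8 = (g - 1)*(g^3 + 5*g^2 + 2*g - 8) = (g - 1)^2*(g^2 + 6*g + 8) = (g - 1)^2*(g + 4)*(g + 2)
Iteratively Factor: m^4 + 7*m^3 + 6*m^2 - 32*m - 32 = (m - 2)*(m^3 + 9*m^2 + 24*m + 16) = (m - 2)*(m + 4)*(m^2 + 5*m + 4) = (m - 2)*(m + 4)^2*(m + 1)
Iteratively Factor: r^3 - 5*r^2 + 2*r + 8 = (r + 1)*(r^2 - 6*r + 8) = (r - 4)*(r + 1)*(r - 2)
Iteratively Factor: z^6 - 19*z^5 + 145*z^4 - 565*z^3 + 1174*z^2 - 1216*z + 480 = (z - 1)*(z^5 - 18*z^4 + 127*z^3 - 438*z^2 + 736*z - 480) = (z - 3)*(z - 1)*(z^4 - 15*z^3 + 82*z^2 - 192*z + 160) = (z - 4)*(z - 3)*(z - 1)*(z^3 - 11*z^2 + 38*z - 40) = (z - 5)*(z - 4)*(z - 3)*(z - 1)*(z^2 - 6*z + 8) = (z - 5)*(z - 4)*(z - 3)*(z - 2)*(z - 1)*(z - 4)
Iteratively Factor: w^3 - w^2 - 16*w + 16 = (w - 4)*(w^2 + 3*w - 4) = (w - 4)*(w - 1)*(w + 4)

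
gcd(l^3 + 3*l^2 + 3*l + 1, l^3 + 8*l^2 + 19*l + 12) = l + 1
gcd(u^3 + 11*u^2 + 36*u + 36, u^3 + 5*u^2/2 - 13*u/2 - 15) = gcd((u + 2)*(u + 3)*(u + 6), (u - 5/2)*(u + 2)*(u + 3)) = u^2 + 5*u + 6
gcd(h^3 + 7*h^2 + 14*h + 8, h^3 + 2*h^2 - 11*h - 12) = h^2 + 5*h + 4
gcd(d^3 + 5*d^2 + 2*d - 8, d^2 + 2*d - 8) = d + 4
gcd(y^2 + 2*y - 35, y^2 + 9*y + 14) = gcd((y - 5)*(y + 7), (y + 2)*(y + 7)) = y + 7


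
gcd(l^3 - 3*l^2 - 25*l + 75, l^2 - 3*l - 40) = l + 5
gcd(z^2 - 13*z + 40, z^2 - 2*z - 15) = z - 5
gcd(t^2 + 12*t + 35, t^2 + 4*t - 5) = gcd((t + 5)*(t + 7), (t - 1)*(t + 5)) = t + 5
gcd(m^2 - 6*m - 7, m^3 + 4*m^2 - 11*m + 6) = 1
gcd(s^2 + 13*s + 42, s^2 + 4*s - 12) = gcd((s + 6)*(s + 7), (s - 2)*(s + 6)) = s + 6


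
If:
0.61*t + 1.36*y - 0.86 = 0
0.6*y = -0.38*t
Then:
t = -3.42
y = 2.17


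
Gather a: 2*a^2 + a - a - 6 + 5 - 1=2*a^2 - 2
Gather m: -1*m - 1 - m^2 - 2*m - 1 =-m^2 - 3*m - 2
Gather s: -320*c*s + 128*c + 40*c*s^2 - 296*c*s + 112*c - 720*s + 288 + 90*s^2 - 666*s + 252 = 240*c + s^2*(40*c + 90) + s*(-616*c - 1386) + 540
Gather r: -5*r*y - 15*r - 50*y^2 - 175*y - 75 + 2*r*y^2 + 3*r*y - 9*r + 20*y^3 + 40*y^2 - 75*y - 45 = r*(2*y^2 - 2*y - 24) + 20*y^3 - 10*y^2 - 250*y - 120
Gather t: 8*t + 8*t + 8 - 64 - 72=16*t - 128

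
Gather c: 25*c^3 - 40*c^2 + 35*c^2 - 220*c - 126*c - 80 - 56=25*c^3 - 5*c^2 - 346*c - 136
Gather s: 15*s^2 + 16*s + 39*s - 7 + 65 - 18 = 15*s^2 + 55*s + 40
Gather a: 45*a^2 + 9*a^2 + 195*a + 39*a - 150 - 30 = 54*a^2 + 234*a - 180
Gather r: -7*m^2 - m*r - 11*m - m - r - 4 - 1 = -7*m^2 - 12*m + r*(-m - 1) - 5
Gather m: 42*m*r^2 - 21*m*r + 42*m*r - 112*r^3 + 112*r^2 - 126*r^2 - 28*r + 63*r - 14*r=m*(42*r^2 + 21*r) - 112*r^3 - 14*r^2 + 21*r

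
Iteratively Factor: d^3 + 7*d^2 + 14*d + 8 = (d + 4)*(d^2 + 3*d + 2) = (d + 2)*(d + 4)*(d + 1)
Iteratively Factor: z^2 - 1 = (z + 1)*(z - 1)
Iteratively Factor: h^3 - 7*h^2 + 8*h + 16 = (h + 1)*(h^2 - 8*h + 16) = (h - 4)*(h + 1)*(h - 4)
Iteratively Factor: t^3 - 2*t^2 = (t)*(t^2 - 2*t) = t^2*(t - 2)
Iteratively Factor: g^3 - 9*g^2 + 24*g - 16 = (g - 1)*(g^2 - 8*g + 16) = (g - 4)*(g - 1)*(g - 4)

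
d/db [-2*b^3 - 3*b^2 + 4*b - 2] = -6*b^2 - 6*b + 4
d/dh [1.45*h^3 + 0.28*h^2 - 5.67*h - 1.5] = 4.35*h^2 + 0.56*h - 5.67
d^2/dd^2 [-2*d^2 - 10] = -4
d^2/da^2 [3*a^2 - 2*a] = 6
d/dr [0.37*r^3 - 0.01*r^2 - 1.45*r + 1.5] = 1.11*r^2 - 0.02*r - 1.45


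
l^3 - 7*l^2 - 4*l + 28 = (l - 7)*(l - 2)*(l + 2)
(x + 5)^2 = x^2 + 10*x + 25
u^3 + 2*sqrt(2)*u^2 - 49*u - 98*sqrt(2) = (u - 7)*(u + 7)*(u + 2*sqrt(2))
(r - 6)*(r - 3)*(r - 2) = r^3 - 11*r^2 + 36*r - 36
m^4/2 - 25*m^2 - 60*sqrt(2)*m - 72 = (m/2 + sqrt(2))*(m - 6*sqrt(2))*(m + sqrt(2))*(m + 3*sqrt(2))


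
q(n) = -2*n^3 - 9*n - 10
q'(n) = -6*n^2 - 9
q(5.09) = -319.55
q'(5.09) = -164.45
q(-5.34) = 342.61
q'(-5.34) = -180.09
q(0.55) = -15.28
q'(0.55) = -10.82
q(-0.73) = -2.65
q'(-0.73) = -12.20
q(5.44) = -380.94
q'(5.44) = -186.56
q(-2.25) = 33.03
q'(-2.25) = -39.38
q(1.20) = -24.26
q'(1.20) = -17.64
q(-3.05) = 74.20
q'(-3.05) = -64.82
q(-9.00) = 1529.00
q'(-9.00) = -495.00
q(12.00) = -3574.00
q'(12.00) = -873.00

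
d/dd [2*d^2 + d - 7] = 4*d + 1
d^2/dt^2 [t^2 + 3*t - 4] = 2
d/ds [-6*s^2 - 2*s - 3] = -12*s - 2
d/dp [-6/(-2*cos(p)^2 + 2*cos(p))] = 3*(-sin(p)/cos(p)^2 + 2*tan(p))/(cos(p) - 1)^2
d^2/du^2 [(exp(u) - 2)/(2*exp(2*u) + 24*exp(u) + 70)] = (exp(4*u) - 20*exp(3*u) - 282*exp(2*u) - 428*exp(u) + 2065)*exp(u)/(2*(exp(6*u) + 36*exp(5*u) + 537*exp(4*u) + 4248*exp(3*u) + 18795*exp(2*u) + 44100*exp(u) + 42875))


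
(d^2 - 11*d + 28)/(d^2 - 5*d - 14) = (d - 4)/(d + 2)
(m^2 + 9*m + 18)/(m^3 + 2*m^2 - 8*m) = (m^2 + 9*m + 18)/(m*(m^2 + 2*m - 8))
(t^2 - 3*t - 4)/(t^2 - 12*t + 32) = (t + 1)/(t - 8)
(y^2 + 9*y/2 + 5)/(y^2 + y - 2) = (y + 5/2)/(y - 1)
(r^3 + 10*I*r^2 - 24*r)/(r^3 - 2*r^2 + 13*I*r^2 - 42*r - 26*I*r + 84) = r*(r + 4*I)/(r^2 + r*(-2 + 7*I) - 14*I)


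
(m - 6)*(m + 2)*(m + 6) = m^3 + 2*m^2 - 36*m - 72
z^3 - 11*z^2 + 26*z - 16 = (z - 8)*(z - 2)*(z - 1)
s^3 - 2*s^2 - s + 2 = (s - 2)*(s - 1)*(s + 1)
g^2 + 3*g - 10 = (g - 2)*(g + 5)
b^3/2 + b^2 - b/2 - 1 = (b/2 + 1)*(b - 1)*(b + 1)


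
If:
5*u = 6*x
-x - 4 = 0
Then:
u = -24/5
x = -4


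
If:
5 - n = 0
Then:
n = 5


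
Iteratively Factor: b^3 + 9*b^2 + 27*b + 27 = (b + 3)*(b^2 + 6*b + 9) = (b + 3)^2*(b + 3)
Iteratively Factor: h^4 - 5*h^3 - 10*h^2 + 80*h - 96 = (h - 3)*(h^3 - 2*h^2 - 16*h + 32) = (h - 3)*(h - 2)*(h^2 - 16) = (h - 3)*(h - 2)*(h + 4)*(h - 4)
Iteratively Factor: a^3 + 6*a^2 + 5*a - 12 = (a - 1)*(a^2 + 7*a + 12) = (a - 1)*(a + 3)*(a + 4)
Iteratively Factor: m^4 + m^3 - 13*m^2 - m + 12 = (m + 1)*(m^3 - 13*m + 12) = (m - 1)*(m + 1)*(m^2 + m - 12) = (m - 3)*(m - 1)*(m + 1)*(m + 4)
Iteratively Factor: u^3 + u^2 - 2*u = (u - 1)*(u^2 + 2*u) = u*(u - 1)*(u + 2)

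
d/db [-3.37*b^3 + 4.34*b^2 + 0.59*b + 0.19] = -10.11*b^2 + 8.68*b + 0.59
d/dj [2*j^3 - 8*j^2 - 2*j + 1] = 6*j^2 - 16*j - 2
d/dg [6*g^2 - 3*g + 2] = 12*g - 3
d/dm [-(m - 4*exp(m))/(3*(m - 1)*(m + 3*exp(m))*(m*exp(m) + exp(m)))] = ((m - 1)*(m + 1)*(m - 4*exp(m))*(3*exp(m) + 1) + (m - 1)*(m + 1)*(m + 3*exp(m))*(4*exp(m) - 1) + (m - 1)*(m + 2)*(m - 4*exp(m))*(m + 3*exp(m)) + (m + 1)*(m - 4*exp(m))*(m + 3*exp(m)))*exp(-m)/(3*(m - 1)^2*(m + 1)^2*(m + 3*exp(m))^2)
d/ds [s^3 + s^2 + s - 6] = 3*s^2 + 2*s + 1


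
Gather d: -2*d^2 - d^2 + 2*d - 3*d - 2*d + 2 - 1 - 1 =-3*d^2 - 3*d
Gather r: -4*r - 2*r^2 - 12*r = -2*r^2 - 16*r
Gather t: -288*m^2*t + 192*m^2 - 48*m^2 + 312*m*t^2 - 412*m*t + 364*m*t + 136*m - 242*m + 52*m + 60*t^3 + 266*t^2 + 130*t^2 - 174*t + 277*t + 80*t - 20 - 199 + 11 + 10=144*m^2 - 54*m + 60*t^3 + t^2*(312*m + 396) + t*(-288*m^2 - 48*m + 183) - 198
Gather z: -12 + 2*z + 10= 2*z - 2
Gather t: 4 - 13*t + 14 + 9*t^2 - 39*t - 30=9*t^2 - 52*t - 12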